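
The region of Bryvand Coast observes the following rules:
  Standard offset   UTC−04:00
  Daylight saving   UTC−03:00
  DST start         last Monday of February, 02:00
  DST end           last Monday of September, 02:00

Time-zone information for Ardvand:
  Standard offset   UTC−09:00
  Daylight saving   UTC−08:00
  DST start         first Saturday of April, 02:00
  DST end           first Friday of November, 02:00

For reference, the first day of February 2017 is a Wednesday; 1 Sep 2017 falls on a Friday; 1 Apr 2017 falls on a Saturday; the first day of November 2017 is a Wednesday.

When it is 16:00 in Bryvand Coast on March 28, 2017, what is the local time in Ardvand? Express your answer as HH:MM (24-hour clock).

1 February 2017 is a Wednesday, so Mondays fall on 6, 13, 20, 27; the last is February 27.
1 September 2017 is a Friday, so Mondays fall on 4, 11, 18, 25; the last is September 25.
March 28, 2017 falls between 27 February and 25 September, so daylight saving is in effect and Bryvand Coast is at UTC−03:00.
16:00 Bryvand Coast + 3h = 19:00 UTC.
1 April 2017 is a Saturday, so the first Saturday is April 1.
1 November 2017 is a Wednesday, so the first Friday is November 3.
At the standard offset (UTC−09:00), 19:00 UTC − 9h = 10:00 Ardvand standard time.
Daylight saving runs 1 April – 3 November; the standard-time date in Ardvand, March 28, 2017, is outside that window, so Ardvand is on standard time at UTC−09:00.
19:00 UTC − 9h = 10:00 Ardvand.

10:00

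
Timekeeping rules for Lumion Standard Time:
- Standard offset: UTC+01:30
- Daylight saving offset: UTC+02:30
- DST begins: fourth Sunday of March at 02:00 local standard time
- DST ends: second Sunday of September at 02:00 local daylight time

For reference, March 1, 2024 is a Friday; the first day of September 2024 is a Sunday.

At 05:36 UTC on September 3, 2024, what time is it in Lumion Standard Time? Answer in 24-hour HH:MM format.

08:06

1 March 2024 is a Friday, so the first Sunday is March 3 and the fourth is March 24.
1 September 2024 is a Sunday, so the first Sunday is September 1 and the second is September 8.
At the standard offset (UTC+01:30), 05:36 UTC + 1h30m = 07:06 Lumion Standard Time standard time.
The standard-time date in Lumion Standard Time, September 3, 2024, lies within the daylight-saving period (24 March – 8 September), so Lumion Standard Time is on daylight time, UTC+02:30.
05:36 UTC + 2h30m = 08:06 local.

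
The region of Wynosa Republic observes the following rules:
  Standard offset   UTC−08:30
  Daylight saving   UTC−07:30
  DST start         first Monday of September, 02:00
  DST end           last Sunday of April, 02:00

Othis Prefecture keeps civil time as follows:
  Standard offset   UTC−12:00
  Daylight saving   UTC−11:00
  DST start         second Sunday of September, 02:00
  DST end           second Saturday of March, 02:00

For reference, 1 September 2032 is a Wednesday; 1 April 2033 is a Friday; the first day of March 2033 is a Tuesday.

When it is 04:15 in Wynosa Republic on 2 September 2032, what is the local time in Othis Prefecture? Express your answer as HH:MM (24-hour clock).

00:45

1 September 2032 is a Wednesday, so the first Monday is September 6.
1 April 2033 is a Friday, so Sundays fall on 3, 10, 17, 24; the last is April 24.
2 September 2032 is outside the daylight-saving period (6 September 2032 – 24 April 2033), so Wynosa Republic is on standard time, UTC−08:30.
04:15 Wynosa Republic + 8h30m = 12:45 UTC.
1 September 2032 is a Wednesday, so the first Sunday is September 5 and the second is September 12.
1 March 2033 is a Tuesday, so the first Saturday is March 5 and the second is March 12.
At the standard offset (UTC−12:00), 12:45 UTC − 12h = 00:45 Othis Prefecture standard time.
The standard-time date in Othis Prefecture, 2 September 2032, does not fall between 12 September 2032 and 12 March 2033, so daylight saving is not in effect and Othis Prefecture is at UTC−12:00.
12:45 UTC − 12h = 00:45 Othis Prefecture.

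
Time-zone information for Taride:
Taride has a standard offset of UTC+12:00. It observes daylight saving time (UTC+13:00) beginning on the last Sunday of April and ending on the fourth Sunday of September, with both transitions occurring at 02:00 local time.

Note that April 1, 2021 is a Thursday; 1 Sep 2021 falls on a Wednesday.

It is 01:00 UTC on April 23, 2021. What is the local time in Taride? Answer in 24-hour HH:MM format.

1 April 2021 is a Thursday, so Sundays fall on 4, 11, 18, 25; the last is April 25.
1 September 2021 is a Wednesday, so the first Sunday is September 5 and the fourth is September 26.
At the standard offset (UTC+12:00), 01:00 UTC + 12h = 13:00 Taride standard time.
The standard-time date in Taride, April 23, 2021, is outside the daylight-saving period (25 April – 26 September), so Taride is on standard time, UTC+12:00.
01:00 UTC + 12h = 13:00 local.

13:00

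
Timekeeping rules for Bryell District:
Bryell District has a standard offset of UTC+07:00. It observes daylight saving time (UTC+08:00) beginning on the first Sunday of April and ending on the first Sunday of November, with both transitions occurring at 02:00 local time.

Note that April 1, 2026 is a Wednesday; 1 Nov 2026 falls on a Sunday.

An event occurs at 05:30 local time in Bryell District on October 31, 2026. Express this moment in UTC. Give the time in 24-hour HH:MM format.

21:30

1 April 2026 is a Wednesday, so the first Sunday is April 5.
1 November 2026 is a Sunday, so the first Sunday is November 1.
October 31, 2026 falls between 5 April and 1 November, so daylight saving is in effect and Bryell District is at UTC+08:00.
05:30 local − 8h = 21:30 UTC (rolling into the previous day, 30 October 2026).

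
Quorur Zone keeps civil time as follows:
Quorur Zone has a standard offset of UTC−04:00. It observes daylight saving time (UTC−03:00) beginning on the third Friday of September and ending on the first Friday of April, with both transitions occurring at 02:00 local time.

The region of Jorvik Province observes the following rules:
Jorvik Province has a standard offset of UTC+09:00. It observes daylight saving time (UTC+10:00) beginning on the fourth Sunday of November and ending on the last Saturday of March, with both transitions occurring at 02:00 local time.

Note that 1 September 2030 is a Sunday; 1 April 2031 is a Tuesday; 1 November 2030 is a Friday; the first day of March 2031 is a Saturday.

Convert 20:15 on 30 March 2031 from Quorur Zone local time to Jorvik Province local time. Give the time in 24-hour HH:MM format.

08:15

1 September 2030 is a Sunday, so the first Friday is September 6 and the third is September 20.
1 April 2031 is a Tuesday, so the first Friday is April 4.
30 March 2031 falls between 20 September 2030 and 4 April 2031, so daylight saving is in effect and Quorur Zone is at UTC−03:00.
20:15 Quorur Zone + 3h = 23:15 UTC.
1 November 2030 is a Friday, so the first Sunday is November 3 and the fourth is November 24.
1 March 2031 is a Saturday, so Saturdays fall on 1, 8, 15, 22, 29; the last is March 29.
At the standard offset (UTC+09:00), 23:15 UTC + 9h = 08:15 Jorvik Province standard time (rolling into the next day, 31 March 2031).
Daylight saving runs 24 November 2030 – 29 March 2031; the standard-time date in Jorvik Province, 31 March 2031, is outside that window, so Jorvik Province is on standard time at UTC+09:00.
23:15 UTC + 9h = 08:15 Jorvik Province (rolling into the next day, 31 March 2031).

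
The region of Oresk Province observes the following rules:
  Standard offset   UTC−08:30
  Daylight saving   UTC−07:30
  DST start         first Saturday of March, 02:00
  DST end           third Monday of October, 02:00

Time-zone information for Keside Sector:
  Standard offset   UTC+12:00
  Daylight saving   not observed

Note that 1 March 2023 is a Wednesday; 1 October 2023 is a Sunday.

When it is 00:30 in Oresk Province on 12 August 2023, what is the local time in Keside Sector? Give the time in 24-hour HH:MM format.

1 March 2023 is a Wednesday, so the first Saturday is March 4.
1 October 2023 is a Sunday, so the first Monday is October 2 and the third is October 16.
12 August 2023 lies within the daylight-saving period (4 March – 16 October), so Oresk Province is on daylight time, UTC−07:30.
00:30 Oresk Province + 7h30m = 08:00 UTC.
Keside Sector stays on UTC+12:00 all year.
08:00 UTC + 12h = 20:00 Keside Sector.

20:00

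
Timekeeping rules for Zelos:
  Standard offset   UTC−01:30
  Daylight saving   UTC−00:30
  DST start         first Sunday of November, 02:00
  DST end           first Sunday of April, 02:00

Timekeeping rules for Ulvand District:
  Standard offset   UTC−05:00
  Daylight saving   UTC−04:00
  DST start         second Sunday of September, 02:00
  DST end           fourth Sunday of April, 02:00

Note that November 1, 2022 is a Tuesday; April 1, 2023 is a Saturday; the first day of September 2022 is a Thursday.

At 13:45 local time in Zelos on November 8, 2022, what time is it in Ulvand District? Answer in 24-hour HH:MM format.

1 November 2022 is a Tuesday, so the first Sunday is November 6.
1 April 2023 is a Saturday, so the first Sunday is April 2.
November 8, 2022 falls between 6 November 2022 and 2 April 2023, so daylight saving is in effect and Zelos is at UTC−00:30.
13:45 Zelos + 0h30m = 14:15 UTC.
1 September 2022 is a Thursday, so the first Sunday is September 4 and the second is September 11.
1 April 2023 is a Saturday, so the first Sunday is April 2 and the fourth is April 23.
At the standard offset (UTC−05:00), 14:15 UTC − 5h = 09:15 Ulvand District standard time.
The standard-time date in Ulvand District, November 8, 2022, falls between 11 September 2022 and 23 April 2023, so daylight saving is in effect and Ulvand District is at UTC−04:00.
14:15 UTC − 4h = 10:15 Ulvand District.

10:15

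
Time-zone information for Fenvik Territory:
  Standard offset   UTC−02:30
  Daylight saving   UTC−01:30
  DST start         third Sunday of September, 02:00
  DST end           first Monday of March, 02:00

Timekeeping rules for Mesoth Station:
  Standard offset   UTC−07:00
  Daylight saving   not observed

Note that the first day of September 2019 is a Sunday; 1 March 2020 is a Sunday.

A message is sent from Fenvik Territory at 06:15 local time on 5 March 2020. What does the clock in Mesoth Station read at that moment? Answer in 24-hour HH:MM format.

01:45

1 September 2019 is a Sunday, so the first Sunday is September 1 and the third is September 15.
1 March 2020 is a Sunday, so the first Monday is March 2.
Daylight saving runs 15 September 2019 – 2 March 2020; 5 March 2020 is outside that window, so Fenvik Territory is on standard time at UTC−02:30.
06:15 Fenvik Territory + 2h30m = 08:45 UTC.
Mesoth Station stays on UTC−07:00 all year.
08:45 UTC − 7h = 01:45 Mesoth Station.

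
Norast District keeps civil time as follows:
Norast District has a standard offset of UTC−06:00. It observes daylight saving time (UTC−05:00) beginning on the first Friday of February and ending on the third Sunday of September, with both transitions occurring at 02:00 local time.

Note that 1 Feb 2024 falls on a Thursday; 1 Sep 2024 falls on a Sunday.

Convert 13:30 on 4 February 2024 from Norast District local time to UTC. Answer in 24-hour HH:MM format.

1 February 2024 is a Thursday, so the first Friday is February 2.
1 September 2024 is a Sunday, so the first Sunday is September 1 and the third is September 15.
4 February 2024 falls between 2 February and 15 September, so daylight saving is in effect and Norast District is at UTC−05:00.
13:30 local + 5h = 18:30 UTC.

18:30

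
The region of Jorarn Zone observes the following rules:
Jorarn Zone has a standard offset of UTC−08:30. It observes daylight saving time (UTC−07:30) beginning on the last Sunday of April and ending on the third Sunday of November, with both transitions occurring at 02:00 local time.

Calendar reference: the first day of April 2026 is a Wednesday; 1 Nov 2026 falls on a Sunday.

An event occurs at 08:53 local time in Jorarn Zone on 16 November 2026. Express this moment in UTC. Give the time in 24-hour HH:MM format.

1 April 2026 is a Wednesday, so Sundays fall on 5, 12, 19, 26; the last is April 26.
1 November 2026 is a Sunday, so the first Sunday is November 1 and the third is November 15.
Daylight saving runs 26 April – 15 November; 16 November 2026 is outside that window, so Jorarn Zone is on standard time at UTC−08:30.
08:53 local + 8h30m = 17:23 UTC.

17:23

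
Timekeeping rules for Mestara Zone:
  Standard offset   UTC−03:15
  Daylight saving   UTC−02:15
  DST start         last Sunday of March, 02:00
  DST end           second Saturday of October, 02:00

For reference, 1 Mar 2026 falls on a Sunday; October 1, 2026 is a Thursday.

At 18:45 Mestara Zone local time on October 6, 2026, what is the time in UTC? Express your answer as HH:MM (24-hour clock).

21:00

1 March 2026 is a Sunday, so Sundays fall on 1, 8, 15, 22, 29; the last is March 29.
1 October 2026 is a Thursday, so the first Saturday is October 3 and the second is October 10.
October 6, 2026 lies within the daylight-saving period (29 March – 10 October), so Mestara Zone is on daylight time, UTC−02:15.
18:45 local + 2h15m = 21:00 UTC.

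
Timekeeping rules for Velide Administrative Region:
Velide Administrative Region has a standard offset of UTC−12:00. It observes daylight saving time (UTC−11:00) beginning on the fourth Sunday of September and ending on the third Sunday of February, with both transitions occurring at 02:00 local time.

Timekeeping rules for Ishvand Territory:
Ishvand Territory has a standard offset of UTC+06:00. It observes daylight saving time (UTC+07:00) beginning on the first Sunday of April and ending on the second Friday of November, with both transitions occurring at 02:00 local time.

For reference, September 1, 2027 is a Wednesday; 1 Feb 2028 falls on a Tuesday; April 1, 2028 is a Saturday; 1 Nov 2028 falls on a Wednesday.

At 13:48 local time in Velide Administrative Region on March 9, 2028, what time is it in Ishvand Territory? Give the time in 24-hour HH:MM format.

1 September 2027 is a Wednesday, so the first Sunday is September 5 and the fourth is September 26.
1 February 2028 is a Tuesday, so the first Sunday is February 6 and the third is February 20.
March 9, 2028 does not fall between 26 September 2027 and 20 February 2028, so daylight saving is not in effect and Velide Administrative Region is at UTC−12:00.
13:48 Velide Administrative Region + 12h = 01:48 UTC (rolling into the next day, 10 March 2028).
1 April 2028 is a Saturday, so the first Sunday is April 2.
1 November 2028 is a Wednesday, so the first Friday is November 3 and the second is November 10.
At the standard offset (UTC+06:00), 01:48 UTC + 6h = 07:48 Ishvand Territory standard time.
The standard-time date in Ishvand Territory, March 10, 2028, does not fall between 2 April and 10 November, so daylight saving is not in effect and Ishvand Territory is at UTC+06:00.
01:48 UTC + 6h = 07:48 Ishvand Territory.

07:48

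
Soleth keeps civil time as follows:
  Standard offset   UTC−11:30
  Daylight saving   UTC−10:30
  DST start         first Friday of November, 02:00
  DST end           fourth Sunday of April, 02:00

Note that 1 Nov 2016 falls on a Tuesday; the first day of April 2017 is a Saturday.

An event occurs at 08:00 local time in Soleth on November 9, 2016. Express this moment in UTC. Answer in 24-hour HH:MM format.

18:30

1 November 2016 is a Tuesday, so the first Friday is November 4.
1 April 2017 is a Saturday, so the first Sunday is April 2 and the fourth is April 23.
Daylight saving runs 4 November 2016 – 23 April 2017; November 9, 2016 is inside that window, so Soleth is at UTC−10:30.
08:00 local + 10h30m = 18:30 UTC.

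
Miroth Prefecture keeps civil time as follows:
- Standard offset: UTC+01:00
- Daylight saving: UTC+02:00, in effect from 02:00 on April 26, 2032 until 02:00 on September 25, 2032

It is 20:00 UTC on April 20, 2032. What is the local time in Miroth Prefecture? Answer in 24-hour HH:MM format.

21:00

At the standard offset (UTC+01:00), 20:00 UTC + 1h = 21:00 Miroth Prefecture standard time.
The standard-time date in Miroth Prefecture, April 20, 2032, is outside the daylight-saving period (26 April – 25 September), so Miroth Prefecture is on standard time, UTC+01:00.
20:00 UTC + 1h = 21:00 local.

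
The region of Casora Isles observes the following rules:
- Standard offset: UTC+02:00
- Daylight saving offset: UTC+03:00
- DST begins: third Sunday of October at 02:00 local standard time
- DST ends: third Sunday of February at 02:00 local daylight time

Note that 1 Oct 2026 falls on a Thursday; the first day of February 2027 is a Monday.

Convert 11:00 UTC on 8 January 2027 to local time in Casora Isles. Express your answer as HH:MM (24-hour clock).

1 October 2026 is a Thursday, so the first Sunday is October 4 and the third is October 18.
1 February 2027 is a Monday, so the first Sunday is February 7 and the third is February 21.
At the standard offset (UTC+02:00), 11:00 UTC + 2h = 13:00 Casora Isles standard time.
The standard-time date in Casora Isles, 8 January 2027, falls between 18 October 2026 and 21 February 2027, so daylight saving is in effect and Casora Isles is at UTC+03:00.
11:00 UTC + 3h = 14:00 local.

14:00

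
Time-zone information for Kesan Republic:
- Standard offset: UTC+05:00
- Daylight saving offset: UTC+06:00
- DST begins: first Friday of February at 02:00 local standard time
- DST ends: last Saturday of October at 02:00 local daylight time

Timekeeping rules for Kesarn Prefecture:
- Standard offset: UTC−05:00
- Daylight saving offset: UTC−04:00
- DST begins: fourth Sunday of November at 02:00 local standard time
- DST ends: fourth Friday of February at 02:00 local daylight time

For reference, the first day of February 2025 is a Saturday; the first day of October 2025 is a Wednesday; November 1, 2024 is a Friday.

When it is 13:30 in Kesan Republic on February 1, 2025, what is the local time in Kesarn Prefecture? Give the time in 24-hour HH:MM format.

1 February 2025 is a Saturday, so the first Friday is February 7.
1 October 2025 is a Wednesday, so Saturdays fall on 4, 11, 18, 25; the last is October 25.
February 1, 2025 does not fall between 7 February and 25 October, so daylight saving is not in effect and Kesan Republic is at UTC+05:00.
13:30 Kesan Republic − 5h = 08:30 UTC.
1 November 2024 is a Friday, so the first Sunday is November 3 and the fourth is November 24.
1 February 2025 is a Saturday, so the first Friday is February 7 and the fourth is February 28.
At the standard offset (UTC−05:00), 08:30 UTC − 5h = 03:30 Kesarn Prefecture standard time.
The standard-time date in Kesarn Prefecture, February 1, 2025, falls between 24 November 2024 and 28 February 2025, so daylight saving is in effect and Kesarn Prefecture is at UTC−04:00.
08:30 UTC − 4h = 04:30 Kesarn Prefecture.

04:30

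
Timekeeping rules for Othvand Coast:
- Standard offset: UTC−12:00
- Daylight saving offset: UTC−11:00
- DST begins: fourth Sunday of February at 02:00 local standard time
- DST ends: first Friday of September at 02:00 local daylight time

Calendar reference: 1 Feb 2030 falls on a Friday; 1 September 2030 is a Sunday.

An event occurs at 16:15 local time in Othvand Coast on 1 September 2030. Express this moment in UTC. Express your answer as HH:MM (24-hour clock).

03:15

1 February 2030 is a Friday, so the first Sunday is February 3 and the fourth is February 24.
1 September 2030 is a Sunday, so the first Friday is September 6.
1 September 2030 lies within the daylight-saving period (24 February – 6 September), so Othvand Coast is on daylight time, UTC−11:00.
16:15 local + 11h = 03:15 UTC (rolling into the next day, 2 September 2030).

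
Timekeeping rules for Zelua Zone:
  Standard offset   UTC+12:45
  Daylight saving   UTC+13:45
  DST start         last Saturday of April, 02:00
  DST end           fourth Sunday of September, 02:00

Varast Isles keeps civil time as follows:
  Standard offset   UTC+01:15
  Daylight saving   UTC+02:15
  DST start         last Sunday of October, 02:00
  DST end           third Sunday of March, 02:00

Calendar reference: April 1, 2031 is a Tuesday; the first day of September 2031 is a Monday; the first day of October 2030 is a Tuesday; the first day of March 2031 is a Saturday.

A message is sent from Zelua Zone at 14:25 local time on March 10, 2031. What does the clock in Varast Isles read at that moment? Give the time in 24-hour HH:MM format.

03:55

1 April 2031 is a Tuesday, so Saturdays fall on 5, 12, 19, 26; the last is April 26.
1 September 2031 is a Monday, so the first Sunday is September 7 and the fourth is September 28.
March 10, 2031 does not fall between 26 April and 28 September, so daylight saving is not in effect and Zelua Zone is at UTC+12:45.
14:25 Zelua Zone − 12h45m = 01:40 UTC.
1 October 2030 is a Tuesday, so Sundays fall on 6, 13, 20, 27; the last is October 27.
1 March 2031 is a Saturday, so the first Sunday is March 2 and the third is March 16.
At the standard offset (UTC+01:15), 01:40 UTC + 1h15m = 02:55 Varast Isles standard time.
The standard-time date in Varast Isles, March 10, 2031, falls between 27 October 2030 and 16 March 2031, so daylight saving is in effect and Varast Isles is at UTC+02:15.
01:40 UTC + 2h15m = 03:55 Varast Isles.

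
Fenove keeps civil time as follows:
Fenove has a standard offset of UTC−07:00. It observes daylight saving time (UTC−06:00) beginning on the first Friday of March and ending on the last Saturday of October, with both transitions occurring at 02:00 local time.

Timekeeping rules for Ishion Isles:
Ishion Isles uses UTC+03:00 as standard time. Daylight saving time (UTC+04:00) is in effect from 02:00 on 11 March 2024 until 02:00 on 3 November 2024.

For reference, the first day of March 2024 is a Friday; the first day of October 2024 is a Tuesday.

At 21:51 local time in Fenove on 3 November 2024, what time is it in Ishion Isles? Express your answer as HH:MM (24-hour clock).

07:51

1 March 2024 is a Friday, so the first Friday is March 1.
1 October 2024 is a Tuesday, so Saturdays fall on 5, 12, 19, 26; the last is October 26.
Daylight saving runs 1 March – 26 October; 3 November 2024 is outside that window, so Fenove is on standard time at UTC−07:00.
21:51 Fenove + 7h = 04:51 UTC (rolling into the next day, 4 November 2024).
At the standard offset (UTC+03:00), 04:51 UTC + 3h = 07:51 Ishion Isles standard time.
Daylight saving runs 11 March – 3 November; the standard-time date in Ishion Isles, 4 November 2024, is outside that window, so Ishion Isles is on standard time at UTC+03:00.
04:51 UTC + 3h = 07:51 Ishion Isles.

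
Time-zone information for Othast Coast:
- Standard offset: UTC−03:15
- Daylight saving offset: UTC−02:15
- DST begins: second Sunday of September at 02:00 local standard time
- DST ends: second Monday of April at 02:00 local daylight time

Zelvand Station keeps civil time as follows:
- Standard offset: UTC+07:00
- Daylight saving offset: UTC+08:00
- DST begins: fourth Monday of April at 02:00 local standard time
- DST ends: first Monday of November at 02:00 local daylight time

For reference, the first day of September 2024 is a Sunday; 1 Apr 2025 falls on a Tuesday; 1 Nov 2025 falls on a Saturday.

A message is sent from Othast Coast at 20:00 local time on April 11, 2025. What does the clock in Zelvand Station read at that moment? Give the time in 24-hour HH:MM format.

1 September 2024 is a Sunday, so the first Sunday is September 1 and the second is September 8.
1 April 2025 is a Tuesday, so the first Monday is April 7 and the second is April 14.
Daylight saving runs 8 September 2024 – 14 April 2025; April 11, 2025 is inside that window, so Othast Coast is at UTC−02:15.
20:00 Othast Coast + 2h15m = 22:15 UTC.
1 April 2025 is a Tuesday, so the first Monday is April 7 and the fourth is April 28.
1 November 2025 is a Saturday, so the first Monday is November 3.
At the standard offset (UTC+07:00), 22:15 UTC + 7h = 05:15 Zelvand Station standard time (rolling into the next day, 12 April 2025).
The standard-time date in Zelvand Station, April 12, 2025, does not fall between 28 April and 3 November, so daylight saving is not in effect and Zelvand Station is at UTC+07:00.
22:15 UTC + 7h = 05:15 Zelvand Station (rolling into the next day, 12 April 2025).

05:15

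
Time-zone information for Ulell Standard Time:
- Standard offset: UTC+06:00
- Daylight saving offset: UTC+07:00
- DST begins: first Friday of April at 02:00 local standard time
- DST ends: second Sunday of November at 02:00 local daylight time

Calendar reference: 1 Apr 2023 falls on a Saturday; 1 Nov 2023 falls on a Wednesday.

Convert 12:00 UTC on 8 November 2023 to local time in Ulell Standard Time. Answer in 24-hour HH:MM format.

19:00

1 April 2023 is a Saturday, so the first Friday is April 7.
1 November 2023 is a Wednesday, so the first Sunday is November 5 and the second is November 12.
At the standard offset (UTC+06:00), 12:00 UTC + 6h = 18:00 Ulell Standard Time standard time.
The standard-time date in Ulell Standard Time, 8 November 2023, falls between 7 April and 12 November, so daylight saving is in effect and Ulell Standard Time is at UTC+07:00.
12:00 UTC + 7h = 19:00 local.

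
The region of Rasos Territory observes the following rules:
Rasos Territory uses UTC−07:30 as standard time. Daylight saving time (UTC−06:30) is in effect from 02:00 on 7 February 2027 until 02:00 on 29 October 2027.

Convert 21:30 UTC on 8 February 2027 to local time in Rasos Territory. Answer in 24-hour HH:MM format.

At the standard offset (UTC−07:30), 21:30 UTC − 7h30m = 14:00 Rasos Territory standard time.
Daylight saving runs 7 February – 29 October; the standard-time date in Rasos Territory, 8 February 2027, is inside that window, so Rasos Territory is at UTC−06:30.
21:30 UTC − 6h30m = 15:00 local.

15:00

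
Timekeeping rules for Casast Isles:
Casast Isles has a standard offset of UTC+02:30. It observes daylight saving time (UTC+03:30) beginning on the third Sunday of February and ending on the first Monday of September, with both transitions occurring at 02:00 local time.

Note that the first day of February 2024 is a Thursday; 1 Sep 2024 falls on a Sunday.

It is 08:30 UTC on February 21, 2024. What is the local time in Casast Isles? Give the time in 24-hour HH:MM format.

12:00

1 February 2024 is a Thursday, so the first Sunday is February 4 and the third is February 18.
1 September 2024 is a Sunday, so the first Monday is September 2.
At the standard offset (UTC+02:30), 08:30 UTC + 2h30m = 11:00 Casast Isles standard time.
The standard-time date in Casast Isles, February 21, 2024, lies within the daylight-saving period (18 February – 2 September), so Casast Isles is on daylight time, UTC+03:30.
08:30 UTC + 3h30m = 12:00 local.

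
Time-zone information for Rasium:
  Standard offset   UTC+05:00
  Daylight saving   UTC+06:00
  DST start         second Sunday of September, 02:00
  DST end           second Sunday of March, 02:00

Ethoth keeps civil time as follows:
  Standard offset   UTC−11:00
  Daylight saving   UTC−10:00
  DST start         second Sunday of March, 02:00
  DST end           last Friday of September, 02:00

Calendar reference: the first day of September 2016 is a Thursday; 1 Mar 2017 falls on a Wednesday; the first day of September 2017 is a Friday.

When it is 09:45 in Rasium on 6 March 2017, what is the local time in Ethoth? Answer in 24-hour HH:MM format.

1 September 2016 is a Thursday, so the first Sunday is September 4 and the second is September 11.
1 March 2017 is a Wednesday, so the first Sunday is March 5 and the second is March 12.
Daylight saving runs 11 September 2016 – 12 March 2017; 6 March 2017 is inside that window, so Rasium is at UTC+06:00.
09:45 Rasium − 6h = 03:45 UTC.
1 March 2017 is a Wednesday, so the first Sunday is March 5 and the second is March 12.
1 September 2017 is a Friday, so Fridays fall on 1, 8, 15, 22, 29; the last is September 29.
At the standard offset (UTC−11:00), 03:45 UTC − 11h = 16:45 Ethoth standard time (rolling into the previous day, 5 March 2017).
The standard-time date in Ethoth, 5 March 2017, is outside the daylight-saving period (12 March – 29 September), so Ethoth is on standard time, UTC−11:00.
03:45 UTC − 11h = 16:45 Ethoth (rolling into the previous day, 5 March 2017).

16:45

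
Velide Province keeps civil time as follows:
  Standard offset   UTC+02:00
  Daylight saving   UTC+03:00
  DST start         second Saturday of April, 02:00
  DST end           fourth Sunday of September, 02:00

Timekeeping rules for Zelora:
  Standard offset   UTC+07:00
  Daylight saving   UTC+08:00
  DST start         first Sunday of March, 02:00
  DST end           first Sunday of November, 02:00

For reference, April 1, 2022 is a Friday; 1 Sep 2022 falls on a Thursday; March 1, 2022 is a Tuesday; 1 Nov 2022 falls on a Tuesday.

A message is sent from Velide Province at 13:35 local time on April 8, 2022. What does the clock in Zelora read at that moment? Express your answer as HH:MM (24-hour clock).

1 April 2022 is a Friday, so the first Saturday is April 2 and the second is April 9.
1 September 2022 is a Thursday, so the first Sunday is September 4 and the fourth is September 25.
April 8, 2022 does not fall between 9 April and 25 September, so daylight saving is not in effect and Velide Province is at UTC+02:00.
13:35 Velide Province − 2h = 11:35 UTC.
1 March 2022 is a Tuesday, so the first Sunday is March 6.
1 November 2022 is a Tuesday, so the first Sunday is November 6.
At the standard offset (UTC+07:00), 11:35 UTC + 7h = 18:35 Zelora standard time.
Daylight saving runs 6 March – 6 November; the standard-time date in Zelora, April 8, 2022, is inside that window, so Zelora is at UTC+08:00.
11:35 UTC + 8h = 19:35 Zelora.

19:35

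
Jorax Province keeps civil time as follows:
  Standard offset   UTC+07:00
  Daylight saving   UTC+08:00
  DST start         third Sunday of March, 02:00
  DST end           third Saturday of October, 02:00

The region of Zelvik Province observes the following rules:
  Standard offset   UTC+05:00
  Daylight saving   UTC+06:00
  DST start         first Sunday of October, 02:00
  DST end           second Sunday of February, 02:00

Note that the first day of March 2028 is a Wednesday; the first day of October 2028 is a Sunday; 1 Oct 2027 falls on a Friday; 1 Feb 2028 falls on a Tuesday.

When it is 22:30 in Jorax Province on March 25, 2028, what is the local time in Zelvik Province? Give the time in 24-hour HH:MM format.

19:30

1 March 2028 is a Wednesday, so the first Sunday is March 5 and the third is March 19.
1 October 2028 is a Sunday, so the first Saturday is October 7 and the third is October 21.
March 25, 2028 lies within the daylight-saving period (19 March – 21 October), so Jorax Province is on daylight time, UTC+08:00.
22:30 Jorax Province − 8h = 14:30 UTC.
1 October 2027 is a Friday, so the first Sunday is October 3.
1 February 2028 is a Tuesday, so the first Sunday is February 6 and the second is February 13.
At the standard offset (UTC+05:00), 14:30 UTC + 5h = 19:30 Zelvik Province standard time.
The standard-time date in Zelvik Province, March 25, 2028, is outside the daylight-saving period (3 October 2027 – 13 February 2028), so Zelvik Province is on standard time, UTC+05:00.
14:30 UTC + 5h = 19:30 Zelvik Province.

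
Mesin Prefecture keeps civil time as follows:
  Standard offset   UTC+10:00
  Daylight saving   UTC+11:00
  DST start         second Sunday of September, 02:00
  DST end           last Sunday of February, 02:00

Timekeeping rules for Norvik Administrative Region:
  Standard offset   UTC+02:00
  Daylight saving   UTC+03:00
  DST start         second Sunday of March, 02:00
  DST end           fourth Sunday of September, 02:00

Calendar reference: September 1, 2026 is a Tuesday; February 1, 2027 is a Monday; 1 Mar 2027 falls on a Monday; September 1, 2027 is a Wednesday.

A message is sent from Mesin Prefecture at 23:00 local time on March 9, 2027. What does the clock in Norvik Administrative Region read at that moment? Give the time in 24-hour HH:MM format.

1 September 2026 is a Tuesday, so the first Sunday is September 6 and the second is September 13.
1 February 2027 is a Monday, so Sundays fall on 7, 14, 21, 28; the last is February 28.
March 9, 2027 does not fall between 13 September 2026 and 28 February 2027, so daylight saving is not in effect and Mesin Prefecture is at UTC+10:00.
23:00 Mesin Prefecture − 10h = 13:00 UTC.
1 March 2027 is a Monday, so the first Sunday is March 7 and the second is March 14.
1 September 2027 is a Wednesday, so the first Sunday is September 5 and the fourth is September 26.
At the standard offset (UTC+02:00), 13:00 UTC + 2h = 15:00 Norvik Administrative Region standard time.
The standard-time date in Norvik Administrative Region, March 9, 2027, does not fall between 14 March and 26 September, so daylight saving is not in effect and Norvik Administrative Region is at UTC+02:00.
13:00 UTC + 2h = 15:00 Norvik Administrative Region.

15:00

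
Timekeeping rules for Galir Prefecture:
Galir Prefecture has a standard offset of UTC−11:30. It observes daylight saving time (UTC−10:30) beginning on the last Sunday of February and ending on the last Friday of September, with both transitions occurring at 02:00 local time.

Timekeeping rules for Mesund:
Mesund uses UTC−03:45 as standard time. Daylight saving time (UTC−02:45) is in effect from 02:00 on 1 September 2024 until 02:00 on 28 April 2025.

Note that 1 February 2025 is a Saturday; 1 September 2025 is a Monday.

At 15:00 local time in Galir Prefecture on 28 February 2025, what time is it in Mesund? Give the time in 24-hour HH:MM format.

22:45

1 February 2025 is a Saturday, so Sundays fall on 2, 9, 16, 23; the last is February 23.
1 September 2025 is a Monday, so Fridays fall on 5, 12, 19, 26; the last is September 26.
Daylight saving runs 23 February – 26 September; 28 February 2025 is inside that window, so Galir Prefecture is at UTC−10:30.
15:00 Galir Prefecture + 10h30m = 01:30 UTC (rolling into the next day, 1 March 2025).
At the standard offset (UTC−03:45), 01:30 UTC − 3h45m = 21:45 Mesund standard time (rolling into the previous day, 28 February 2025).
The standard-time date in Mesund, 28 February 2025, lies within the daylight-saving period (1 September 2024 – 28 April 2025), so Mesund is on daylight time, UTC−02:45.
01:30 UTC − 2h45m = 22:45 Mesund (rolling into the previous day, 28 February 2025).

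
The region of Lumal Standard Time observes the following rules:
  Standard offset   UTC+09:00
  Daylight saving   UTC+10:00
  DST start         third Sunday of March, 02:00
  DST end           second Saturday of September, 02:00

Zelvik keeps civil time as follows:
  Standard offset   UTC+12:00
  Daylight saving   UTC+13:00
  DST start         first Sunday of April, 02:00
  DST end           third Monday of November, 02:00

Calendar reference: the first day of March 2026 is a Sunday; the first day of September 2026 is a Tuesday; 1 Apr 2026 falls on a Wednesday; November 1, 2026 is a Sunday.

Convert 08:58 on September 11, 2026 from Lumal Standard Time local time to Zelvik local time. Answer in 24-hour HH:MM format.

11:58

1 March 2026 is a Sunday, so the first Sunday is March 1 and the third is March 15.
1 September 2026 is a Tuesday, so the first Saturday is September 5 and the second is September 12.
Daylight saving runs 15 March – 12 September; September 11, 2026 is inside that window, so Lumal Standard Time is at UTC+10:00.
08:58 Lumal Standard Time − 10h = 22:58 UTC (rolling into the previous day, 10 September 2026).
1 April 2026 is a Wednesday, so the first Sunday is April 5.
1 November 2026 is a Sunday, so the first Monday is November 2 and the third is November 16.
At the standard offset (UTC+12:00), 22:58 UTC + 12h = 10:58 Zelvik standard time (rolling into the next day, 11 September 2026).
Daylight saving runs 5 April – 16 November; the standard-time date in Zelvik, September 11, 2026, is inside that window, so Zelvik is at UTC+13:00.
22:58 UTC + 13h = 11:58 Zelvik (rolling into the next day, 11 September 2026).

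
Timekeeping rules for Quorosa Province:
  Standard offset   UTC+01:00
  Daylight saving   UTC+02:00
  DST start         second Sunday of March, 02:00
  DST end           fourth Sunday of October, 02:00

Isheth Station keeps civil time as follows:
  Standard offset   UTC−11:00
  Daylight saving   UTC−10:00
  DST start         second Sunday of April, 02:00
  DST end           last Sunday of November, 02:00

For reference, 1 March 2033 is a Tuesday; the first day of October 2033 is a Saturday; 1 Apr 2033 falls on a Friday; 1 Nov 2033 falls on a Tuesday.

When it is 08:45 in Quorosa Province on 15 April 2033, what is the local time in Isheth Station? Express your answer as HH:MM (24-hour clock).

20:45

1 March 2033 is a Tuesday, so the first Sunday is March 6 and the second is March 13.
1 October 2033 is a Saturday, so the first Sunday is October 2 and the fourth is October 23.
15 April 2033 lies within the daylight-saving period (13 March – 23 October), so Quorosa Province is on daylight time, UTC+02:00.
08:45 Quorosa Province − 2h = 06:45 UTC.
1 April 2033 is a Friday, so the first Sunday is April 3 and the second is April 10.
1 November 2033 is a Tuesday, so Sundays fall on 6, 13, 20, 27; the last is November 27.
At the standard offset (UTC−11:00), 06:45 UTC − 11h = 19:45 Isheth Station standard time (rolling into the previous day, 14 April 2033).
The standard-time date in Isheth Station, 14 April 2033, lies within the daylight-saving period (10 April – 27 November), so Isheth Station is on daylight time, UTC−10:00.
06:45 UTC − 10h = 20:45 Isheth Station (rolling into the previous day, 14 April 2033).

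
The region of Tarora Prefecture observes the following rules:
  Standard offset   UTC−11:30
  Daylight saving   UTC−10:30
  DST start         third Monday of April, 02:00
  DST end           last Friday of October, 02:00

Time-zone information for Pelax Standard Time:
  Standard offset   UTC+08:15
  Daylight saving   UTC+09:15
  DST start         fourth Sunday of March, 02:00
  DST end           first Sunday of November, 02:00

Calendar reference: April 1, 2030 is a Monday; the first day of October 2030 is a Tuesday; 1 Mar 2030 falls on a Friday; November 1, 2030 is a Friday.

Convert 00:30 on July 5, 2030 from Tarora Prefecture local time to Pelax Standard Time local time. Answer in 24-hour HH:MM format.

1 April 2030 is a Monday, so the first Monday is April 1 and the third is April 15.
1 October 2030 is a Tuesday, so Fridays fall on 4, 11, 18, 25; the last is October 25.
July 5, 2030 lies within the daylight-saving period (15 April – 25 October), so Tarora Prefecture is on daylight time, UTC−10:30.
00:30 Tarora Prefecture + 10h30m = 11:00 UTC.
1 March 2030 is a Friday, so the first Sunday is March 3 and the fourth is March 24.
1 November 2030 is a Friday, so the first Sunday is November 3.
At the standard offset (UTC+08:15), 11:00 UTC + 8h15m = 19:15 Pelax Standard Time standard time.
The standard-time date in Pelax Standard Time, July 5, 2030, lies within the daylight-saving period (24 March – 3 November), so Pelax Standard Time is on daylight time, UTC+09:15.
11:00 UTC + 9h15m = 20:15 Pelax Standard Time.

20:15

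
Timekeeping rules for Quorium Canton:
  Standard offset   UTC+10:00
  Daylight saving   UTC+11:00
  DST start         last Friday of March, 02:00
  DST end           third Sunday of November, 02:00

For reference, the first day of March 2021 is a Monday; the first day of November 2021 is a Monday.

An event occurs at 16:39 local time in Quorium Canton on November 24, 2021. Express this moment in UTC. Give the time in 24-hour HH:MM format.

1 March 2021 is a Monday, so Fridays fall on 5, 12, 19, 26; the last is March 26.
1 November 2021 is a Monday, so the first Sunday is November 7 and the third is November 21.
November 24, 2021 does not fall between 26 March and 21 November, so daylight saving is not in effect and Quorium Canton is at UTC+10:00.
16:39 local − 10h = 06:39 UTC.

06:39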